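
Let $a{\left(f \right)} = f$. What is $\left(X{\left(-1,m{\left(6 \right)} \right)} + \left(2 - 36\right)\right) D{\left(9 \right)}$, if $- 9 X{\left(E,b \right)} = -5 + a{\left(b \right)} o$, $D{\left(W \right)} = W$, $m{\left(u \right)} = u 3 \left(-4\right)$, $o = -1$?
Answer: $-373$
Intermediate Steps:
$m{\left(u \right)} = - 12 u$ ($m{\left(u \right)} = 3 u \left(-4\right) = - 12 u$)
$X{\left(E,b \right)} = \frac{5}{9} + \frac{b}{9}$ ($X{\left(E,b \right)} = - \frac{-5 + b \left(-1\right)}{9} = - \frac{-5 - b}{9} = \frac{5}{9} + \frac{b}{9}$)
$\left(X{\left(-1,m{\left(6 \right)} \right)} + \left(2 - 36\right)\right) D{\left(9 \right)} = \left(\left(\frac{5}{9} + \frac{\left(-12\right) 6}{9}\right) + \left(2 - 36\right)\right) 9 = \left(\left(\frac{5}{9} + \frac{1}{9} \left(-72\right)\right) + \left(2 - 36\right)\right) 9 = \left(\left(\frac{5}{9} - 8\right) - 34\right) 9 = \left(- \frac{67}{9} - 34\right) 9 = \left(- \frac{373}{9}\right) 9 = -373$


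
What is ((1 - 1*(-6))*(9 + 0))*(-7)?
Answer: -441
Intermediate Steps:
((1 - 1*(-6))*(9 + 0))*(-7) = ((1 + 6)*9)*(-7) = (7*9)*(-7) = 63*(-7) = -441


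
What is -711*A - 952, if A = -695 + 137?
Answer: 395786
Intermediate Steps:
A = -558
-711*A - 952 = -711*(-558) - 952 = 396738 - 952 = 395786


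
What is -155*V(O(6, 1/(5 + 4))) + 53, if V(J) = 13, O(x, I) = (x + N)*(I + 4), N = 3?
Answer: -1962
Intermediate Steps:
O(x, I) = (3 + x)*(4 + I) (O(x, I) = (x + 3)*(I + 4) = (3 + x)*(4 + I))
-155*V(O(6, 1/(5 + 4))) + 53 = -155*13 + 53 = -2015 + 53 = -1962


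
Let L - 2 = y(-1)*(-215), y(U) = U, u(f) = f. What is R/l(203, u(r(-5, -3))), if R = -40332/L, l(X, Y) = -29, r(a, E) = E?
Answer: 40332/6293 ≈ 6.4090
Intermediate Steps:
L = 217 (L = 2 - 1*(-215) = 2 + 215 = 217)
R = -40332/217 ≈ -185.86
R/l(203, u(r(-5, -3))) = -40332/217/(-29) = -40332/217*(-1/29) = 40332/6293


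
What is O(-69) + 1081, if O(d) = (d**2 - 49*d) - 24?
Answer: 9199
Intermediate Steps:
O(d) = -24 + d**2 - 49*d
O(-69) + 1081 = (-24 + (-69)**2 - 49*(-69)) + 1081 = (-24 + 4761 + 3381) + 1081 = 8118 + 1081 = 9199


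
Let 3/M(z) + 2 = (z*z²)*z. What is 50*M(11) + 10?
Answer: 146540/14639 ≈ 10.010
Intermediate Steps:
M(z) = 3/(-2 + z⁴) (M(z) = 3/(-2 + (z*z²)*z) = 3/(-2 + z³*z) = 3/(-2 + z⁴))
50*M(11) + 10 = 50*(3/(-2 + 11⁴)) + 10 = 50*(3/(-2 + 14641)) + 10 = 50*(3/14639) + 10 = 150/14639 + 10 = 146540/14639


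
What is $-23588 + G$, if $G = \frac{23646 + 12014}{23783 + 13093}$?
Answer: $- \frac{217448857}{9219} \approx -23587.0$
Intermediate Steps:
$G = \frac{8915}{9219}$ ($G = \frac{35660}{36876} = 35660 \cdot \frac{1}{36876} = \frac{8915}{9219} \approx 0.96702$)
$-23588 + G = -23588 + \frac{8915}{9219} = - \frac{217448857}{9219}$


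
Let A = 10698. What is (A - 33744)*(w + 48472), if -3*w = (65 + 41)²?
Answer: -1030770760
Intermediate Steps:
w = -11236/3 (w = -(65 + 41)²/3 = -⅓*106² = -⅓*11236 = -11236/3 ≈ -3745.3)
(A - 33744)*(w + 48472) = (10698 - 33744)*(-11236/3 + 48472) = -23046*134180/3 = -1030770760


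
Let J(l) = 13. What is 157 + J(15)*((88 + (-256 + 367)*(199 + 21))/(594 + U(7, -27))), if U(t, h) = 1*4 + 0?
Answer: 15865/23 ≈ 689.78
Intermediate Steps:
U(t, h) = 4 (U(t, h) = 4 + 0 = 4)
157 + J(15)*((88 + (-256 + 367)*(199 + 21))/(594 + U(7, -27))) = 157 + 13*((88 + (-256 + 367)*(199 + 21))/(594 + 4)) = 157 + 13*((88 + 111*220)/598) = 157 + 13*((88 + 24420)*(1/598)) = 157 + 13*(24508*(1/598)) = 157 + 13*(12254/299) = 157 + 12254/23 = 15865/23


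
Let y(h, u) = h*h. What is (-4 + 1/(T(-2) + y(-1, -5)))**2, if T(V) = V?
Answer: 25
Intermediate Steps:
y(h, u) = h**2
(-4 + 1/(T(-2) + y(-1, -5)))**2 = (-4 + 1/(-2 + (-1)**2))**2 = (-4 + 1/(-2 + 1))**2 = (-4 + 1/(-1))**2 = (-4 - 1)**2 = (-5)**2 = 25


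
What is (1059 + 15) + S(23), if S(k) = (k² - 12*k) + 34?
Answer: 1361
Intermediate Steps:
S(k) = 34 + k² - 12*k
(1059 + 15) + S(23) = (1059 + 15) + (34 + 23² - 12*23) = 1074 + (34 + 529 - 276) = 1074 + 287 = 1361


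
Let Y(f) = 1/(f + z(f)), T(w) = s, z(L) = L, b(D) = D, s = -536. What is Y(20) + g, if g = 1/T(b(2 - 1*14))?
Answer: 31/1340 ≈ 0.023134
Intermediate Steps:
T(w) = -536
g = -1/536 (g = 1/(-536) = -1/536 ≈ -0.0018657)
Y(f) = 1/(2*f) (Y(f) = 1/(f + f) = 1/(2*f))
Y(20) + g = (½)/20 - 1/536 = (½)*(1/20) - 1/536 = 1/40 - 1/536 = 31/1340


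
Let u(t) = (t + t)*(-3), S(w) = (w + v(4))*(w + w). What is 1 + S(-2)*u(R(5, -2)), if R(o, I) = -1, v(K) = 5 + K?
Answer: -167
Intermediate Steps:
S(w) = 2*w*(9 + w) (S(w) = (w + (5 + 4))*(w + w) = (w + 9)*(2*w) = (9 + w)*(2*w) = 2*w*(9 + w))
u(t) = -6*t (u(t) = (2*t)*(-3) = -6*t)
1 + S(-2)*u(R(5, -2)) = 1 + (2*(-2)*(9 - 2))*(-6*(-1)) = 1 + (2*(-2)*7)*6 = 1 - 28*6 = 1 - 168 = -167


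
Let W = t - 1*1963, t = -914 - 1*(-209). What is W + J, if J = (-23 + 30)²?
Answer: -2619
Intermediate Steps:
t = -705 (t = -914 + 209 = -705)
W = -2668 (W = -705 - 1*1963 = -705 - 1963 = -2668)
J = 49 (J = 7² = 49)
W + J = -2668 + 49 = -2619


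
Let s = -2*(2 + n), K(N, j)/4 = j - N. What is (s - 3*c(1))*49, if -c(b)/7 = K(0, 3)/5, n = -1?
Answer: 11858/5 ≈ 2371.6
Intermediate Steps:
K(N, j) = -4*N + 4*j (K(N, j) = 4*(j - N) = -4*N + 4*j)
s = -2 (s = -2*(2 - 1) = -2*1 = -2)
c(b) = -84/5 (c(b) = -7*(-4*0 + 4*3)/5 = -7*(0 + 12)/5 = -84/5)
(s - 3*c(1))*49 = (-2 - 3*(-84/5))*49 = (-2 + 252/5)*49 = (242/5)*49 = 11858/5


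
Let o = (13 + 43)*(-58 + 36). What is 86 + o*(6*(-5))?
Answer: 37046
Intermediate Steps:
o = -1232 (o = 56*(-22) = -1232)
86 + o*(6*(-5)) = 86 - 7392*(-5) = 86 - 1232*(-30) = 86 + 36960 = 37046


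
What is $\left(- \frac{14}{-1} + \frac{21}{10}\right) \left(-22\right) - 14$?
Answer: $- \frac{1841}{5} \approx -368.2$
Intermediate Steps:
$\left(- \frac{14}{-1} + \frac{21}{10}\right) \left(-22\right) - 14 = \left(\left(-14\right) \left(-1\right) + 21 \cdot \frac{1}{10}\right) \left(-22\right) - 14 = \left(14 + \frac{21}{10}\right) \left(-22\right) - 14 = \frac{161}{10} \left(-22\right) - 14 = - \frac{1771}{5} - 14 = - \frac{1841}{5}$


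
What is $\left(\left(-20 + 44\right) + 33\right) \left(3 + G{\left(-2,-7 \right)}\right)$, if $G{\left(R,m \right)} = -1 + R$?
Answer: $0$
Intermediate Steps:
$\left(\left(-20 + 44\right) + 33\right) \left(3 + G{\left(-2,-7 \right)}\right) = \left(\left(-20 + 44\right) + 33\right) \left(3 - 3\right) = \left(24 + 33\right) \left(3 - 3\right) = 57 \cdot 0 = 0$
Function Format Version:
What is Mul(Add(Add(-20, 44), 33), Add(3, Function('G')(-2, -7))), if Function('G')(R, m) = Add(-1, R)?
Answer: 0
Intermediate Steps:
Mul(Add(Add(-20, 44), 33), Add(3, Function('G')(-2, -7))) = Mul(Add(Add(-20, 44), 33), Add(3, Add(-1, -2))) = Mul(Add(24, 33), Add(3, -3)) = Mul(57, 0) = 0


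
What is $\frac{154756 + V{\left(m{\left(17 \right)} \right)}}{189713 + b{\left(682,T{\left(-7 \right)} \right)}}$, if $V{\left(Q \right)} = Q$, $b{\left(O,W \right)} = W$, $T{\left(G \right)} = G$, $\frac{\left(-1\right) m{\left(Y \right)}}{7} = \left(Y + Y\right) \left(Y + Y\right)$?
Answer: $\frac{73332}{94853} \approx 0.77311$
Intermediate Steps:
$m{\left(Y \right)} = - 28 Y^{2}$ ($m{\left(Y \right)} = - 7 \left(Y + Y\right) \left(Y + Y\right) = - 7 \cdot 2 Y 2 Y = - 7 \cdot 4 Y^{2} = - 28 Y^{2}$)
$\frac{154756 + V{\left(m{\left(17 \right)} \right)}}{189713 + b{\left(682,T{\left(-7 \right)} \right)}} = \frac{154756 - 28 \cdot 17^{2}}{189713 - 7} = \frac{154756 - 8092}{189706} = \left(154756 - 8092\right) \frac{1}{189706} = 146664 \cdot \frac{1}{189706} = \frac{73332}{94853}$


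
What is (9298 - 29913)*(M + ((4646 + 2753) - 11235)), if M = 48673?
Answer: -924314755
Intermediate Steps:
(9298 - 29913)*(M + ((4646 + 2753) - 11235)) = (9298 - 29913)*(48673 + ((4646 + 2753) - 11235)) = -20615*(48673 + (7399 - 11235)) = -20615*(48673 - 3836) = -20615*44837 = -924314755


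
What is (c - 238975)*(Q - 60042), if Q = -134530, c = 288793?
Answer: -9693187896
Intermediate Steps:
(c - 238975)*(Q - 60042) = (288793 - 238975)*(-134530 - 60042) = 49818*(-194572) = -9693187896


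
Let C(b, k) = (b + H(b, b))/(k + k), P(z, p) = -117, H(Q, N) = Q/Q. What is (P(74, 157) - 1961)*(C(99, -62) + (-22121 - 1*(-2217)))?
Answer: 1282227822/31 ≈ 4.1362e+7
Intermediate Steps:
H(Q, N) = 1
C(b, k) = (1 + b)/(2*k) (C(b, k) = (b + 1)/(k + k) = (1 + b)/((2*k)) = (1 + b)*(1/(2*k)) = (1 + b)/(2*k))
(P(74, 157) - 1961)*(C(99, -62) + (-22121 - 1*(-2217))) = (-117 - 1961)*((½)*(1 + 99)/(-62) + (-22121 - 1*(-2217))) = -2078*((½)*(-1/62)*100 + (-22121 + 2217)) = -2078*(-25/31 - 19904) = -2078*(-617049/31) = 1282227822/31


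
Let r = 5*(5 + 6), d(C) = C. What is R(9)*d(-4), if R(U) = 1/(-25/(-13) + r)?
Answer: -13/185 ≈ -0.070270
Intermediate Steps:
r = 55 (r = 5*11 = 55)
R(U) = 13/740 (R(U) = 1/(-25/(-13) + 55) = 1/(-25*(-1/13) + 55) = 1/(25/13 + 55) = 1/(740/13) = 13/740)
R(9)*d(-4) = (13/740)*(-4) = -13/185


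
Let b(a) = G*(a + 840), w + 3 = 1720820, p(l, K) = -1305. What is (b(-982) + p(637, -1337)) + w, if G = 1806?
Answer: 1463060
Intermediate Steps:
w = 1720817 (w = -3 + 1720820 = 1720817)
b(a) = 1517040 + 1806*a (b(a) = 1806*(a + 840) = 1806*(840 + a) = 1517040 + 1806*a)
(b(-982) + p(637, -1337)) + w = ((1517040 + 1806*(-982)) - 1305) + 1720817 = ((1517040 - 1773492) - 1305) + 1720817 = (-256452 - 1305) + 1720817 = -257757 + 1720817 = 1463060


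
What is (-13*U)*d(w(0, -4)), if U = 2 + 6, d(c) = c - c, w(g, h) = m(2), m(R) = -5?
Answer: 0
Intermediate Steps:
w(g, h) = -5
d(c) = 0
U = 8
(-13*U)*d(w(0, -4)) = -13*8*0 = -104*0 = 0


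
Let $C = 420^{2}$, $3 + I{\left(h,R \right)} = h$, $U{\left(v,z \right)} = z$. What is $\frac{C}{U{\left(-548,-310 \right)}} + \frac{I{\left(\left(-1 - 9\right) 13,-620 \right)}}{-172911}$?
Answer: $- \frac{3050145917}{5360241} \approx -569.03$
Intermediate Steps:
$I{\left(h,R \right)} = -3 + h$
$C = 176400$
$\frac{C}{U{\left(-548,-310 \right)}} + \frac{I{\left(\left(-1 - 9\right) 13,-620 \right)}}{-172911} = \frac{176400}{-310} + \frac{-3 + \left(-1 - 9\right) 13}{-172911} = 176400 \left(- \frac{1}{310}\right) + \left(-3 - 130\right) \left(- \frac{1}{172911}\right) = - \frac{17640}{31} + \left(-3 - 130\right) \left(- \frac{1}{172911}\right) = - \frac{17640}{31} - - \frac{133}{172911} = - \frac{17640}{31} + \frac{133}{172911} = - \frac{3050145917}{5360241}$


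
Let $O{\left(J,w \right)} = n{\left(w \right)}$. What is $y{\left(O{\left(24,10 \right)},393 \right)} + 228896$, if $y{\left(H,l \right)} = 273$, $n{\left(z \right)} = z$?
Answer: $229169$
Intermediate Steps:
$O{\left(J,w \right)} = w$
$y{\left(O{\left(24,10 \right)},393 \right)} + 228896 = 273 + 228896 = 229169$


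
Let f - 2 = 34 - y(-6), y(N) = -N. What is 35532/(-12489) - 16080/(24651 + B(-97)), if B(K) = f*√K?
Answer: 4*(-29610*√97 + 29908957*I)/(4163*(-8217*I + 10*√97)) ≈ -3.4973 + 0.0078174*I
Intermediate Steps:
f = 30 (f = 2 + (34 - (-1)*(-6)) = 2 + (34 - 1*6) = 2 + (34 - 6) = 2 + 28 = 30)
B(K) = 30*√K
35532/(-12489) - 16080/(24651 + B(-97)) = 35532/(-12489) - 16080/(24651 + 30*√(-97)) = 35532*(-1/12489) - 16080/(24651 + 30*(I*√97)) = -11844/4163 - 16080/(24651 + 30*I*√97)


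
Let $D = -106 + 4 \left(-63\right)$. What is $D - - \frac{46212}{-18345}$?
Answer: $- \frac{2204574}{6115} \approx -360.52$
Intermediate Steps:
$D = -358$ ($D = -106 - 252 = -358$)
$D - - \frac{46212}{-18345} = -358 - - \frac{46212}{-18345} = -358 - \left(-46212\right) \left(- \frac{1}{18345}\right) = -358 - \frac{15404}{6115} = - \frac{2204574}{6115}$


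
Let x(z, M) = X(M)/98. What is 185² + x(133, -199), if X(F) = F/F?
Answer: 3354051/98 ≈ 34225.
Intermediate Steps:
X(F) = 1
x(z, M) = 1/98
185² + x(133, -199) = 185² + 1/98 = 34225 + 1/98 = 3354051/98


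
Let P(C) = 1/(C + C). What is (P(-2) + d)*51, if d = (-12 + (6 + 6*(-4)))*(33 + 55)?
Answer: -538611/4 ≈ -1.3465e+5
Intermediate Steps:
d = -2640 (d = (-12 + (6 - 24))*88 = (-12 - 18)*88 = -30*88 = -2640)
P(C) = 1/(2*C)
(P(-2) + d)*51 = ((1/2)/(-2) - 2640)*51 = ((1/2)*(-1/2) - 2640)*51 = (-1/4 - 2640)*51 = -10561/4*51 = -538611/4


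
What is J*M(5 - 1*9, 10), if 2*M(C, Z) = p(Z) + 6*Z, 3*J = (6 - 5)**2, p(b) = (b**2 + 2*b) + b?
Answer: 95/3 ≈ 31.667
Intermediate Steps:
p(b) = b**2 + 3*b
J = 1/3 (J = (6 - 5)**2/3 = (1/3)*1**2 = (1/3)*1 = 1/3 ≈ 0.33333)
M(C, Z) = 3*Z + Z*(3 + Z)/2 (M(C, Z) = (Z*(3 + Z) + 6*Z)/2 = (6*Z + Z*(3 + Z))/2 = 3*Z + Z*(3 + Z)/2)
J*M(5 - 1*9, 10) = ((1/2)*10*(9 + 10))/3 = ((1/2)*10*19)/3 = (1/3)*95 = 95/3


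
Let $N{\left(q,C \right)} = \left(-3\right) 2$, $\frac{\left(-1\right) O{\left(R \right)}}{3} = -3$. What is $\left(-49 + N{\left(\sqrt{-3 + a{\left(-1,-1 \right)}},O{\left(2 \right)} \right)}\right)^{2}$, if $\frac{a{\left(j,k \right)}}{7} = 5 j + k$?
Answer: $3025$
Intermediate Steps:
$a{\left(j,k \right)} = 7 k + 35 j$ ($a{\left(j,k \right)} = 7 \left(5 j + k\right) = 7 \left(k + 5 j\right) = 7 k + 35 j$)
$O{\left(R \right)} = 9$ ($O{\left(R \right)} = \left(-3\right) \left(-3\right) = 9$)
$N{\left(q,C \right)} = -6$
$\left(-49 + N{\left(\sqrt{-3 + a{\left(-1,-1 \right)}},O{\left(2 \right)} \right)}\right)^{2} = \left(-49 - 6\right)^{2} = \left(-55\right)^{2} = 3025$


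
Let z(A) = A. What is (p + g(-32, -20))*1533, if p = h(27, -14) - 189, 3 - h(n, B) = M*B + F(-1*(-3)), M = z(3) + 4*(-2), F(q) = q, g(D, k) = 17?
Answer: -370986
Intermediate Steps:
M = -5 (M = 3 + 4*(-2) = 3 - 8 = -5)
h(n, B) = 5*B (h(n, B) = 3 - (-5*B - 1*(-3)) = 3 - (-5*B + 3) = 3 - (3 - 5*B) = 3 + (-3 + 5*B) = 5*B)
p = -259 (p = 5*(-14) - 189 = -70 - 189 = -259)
(p + g(-32, -20))*1533 = (-259 + 17)*1533 = -242*1533 = -370986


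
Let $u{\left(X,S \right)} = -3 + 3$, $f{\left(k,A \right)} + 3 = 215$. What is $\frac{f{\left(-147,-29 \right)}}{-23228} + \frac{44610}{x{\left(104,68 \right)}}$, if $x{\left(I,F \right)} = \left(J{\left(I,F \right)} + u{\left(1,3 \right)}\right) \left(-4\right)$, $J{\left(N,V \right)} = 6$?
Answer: $- \frac{43175257}{23228} \approx -1858.8$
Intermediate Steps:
$f{\left(k,A \right)} = 212$ ($f{\left(k,A \right)} = -3 + 215 = 212$)
$u{\left(X,S \right)} = 0$
$x{\left(I,F \right)} = -24$ ($x{\left(I,F \right)} = \left(6 + 0\right) \left(-4\right) = 6 \left(-4\right) = -24$)
$\frac{f{\left(-147,-29 \right)}}{-23228} + \frac{44610}{x{\left(104,68 \right)}} = \frac{212}{-23228} + \frac{44610}{-24} = 212 \left(- \frac{1}{23228}\right) + 44610 \left(- \frac{1}{24}\right) = - \frac{53}{5807} - \frac{7435}{4} = - \frac{43175257}{23228}$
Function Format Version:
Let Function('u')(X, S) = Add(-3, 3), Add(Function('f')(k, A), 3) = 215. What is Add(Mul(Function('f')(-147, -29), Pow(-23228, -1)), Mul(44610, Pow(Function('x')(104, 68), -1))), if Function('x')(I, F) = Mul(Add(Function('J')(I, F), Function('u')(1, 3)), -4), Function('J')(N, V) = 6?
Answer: Rational(-43175257, 23228) ≈ -1858.8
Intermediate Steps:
Function('f')(k, A) = 212 (Function('f')(k, A) = Add(-3, 215) = 212)
Function('u')(X, S) = 0
Function('x')(I, F) = -24 (Function('x')(I, F) = Mul(Add(6, 0), -4) = Mul(6, -4) = -24)
Add(Mul(Function('f')(-147, -29), Pow(-23228, -1)), Mul(44610, Pow(Function('x')(104, 68), -1))) = Add(Mul(212, Pow(-23228, -1)), Mul(44610, Pow(-24, -1))) = Add(Mul(212, Rational(-1, 23228)), Mul(44610, Rational(-1, 24))) = Add(Rational(-53, 5807), Rational(-7435, 4)) = Rational(-43175257, 23228)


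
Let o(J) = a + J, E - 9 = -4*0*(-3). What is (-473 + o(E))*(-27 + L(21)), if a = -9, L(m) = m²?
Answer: -195822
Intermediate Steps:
E = 9 (E = 9 - 4*0*(-3) = 9 + 0*(-3) = 9 + 0 = 9)
o(J) = -9 + J
(-473 + o(E))*(-27 + L(21)) = (-473 + (-9 + 9))*(-27 + 21²) = (-473 + 0)*(-27 + 441) = -473*414 = -195822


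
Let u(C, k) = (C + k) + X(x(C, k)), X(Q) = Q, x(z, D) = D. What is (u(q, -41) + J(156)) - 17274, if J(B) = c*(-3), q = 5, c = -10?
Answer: -17321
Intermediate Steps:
J(B) = 30 (J(B) = -10*(-3) = 30)
u(C, k) = C + 2*k (u(C, k) = (C + k) + k = C + 2*k)
(u(q, -41) + J(156)) - 17274 = ((5 + 2*(-41)) + 30) - 17274 = ((5 - 82) + 30) - 17274 = (-77 + 30) - 17274 = -47 - 17274 = -17321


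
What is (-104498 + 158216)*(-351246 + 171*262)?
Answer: -16461558792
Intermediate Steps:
(-104498 + 158216)*(-351246 + 171*262) = 53718*(-351246 + 44802) = 53718*(-306444) = -16461558792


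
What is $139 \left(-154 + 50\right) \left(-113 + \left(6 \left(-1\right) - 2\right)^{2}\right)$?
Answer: $708344$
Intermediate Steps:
$139 \left(-154 + 50\right) \left(-113 + \left(6 \left(-1\right) - 2\right)^{2}\right) = 139 \left(- 104 \left(-113 + \left(-6 - 2\right)^{2}\right)\right) = 139 \left(- 104 \left(-113 + \left(-8\right)^{2}\right)\right) = 139 \left(- 104 \left(-113 + 64\right)\right) = 139 \left(\left(-104\right) \left(-49\right)\right) = 139 \cdot 5096 = 708344$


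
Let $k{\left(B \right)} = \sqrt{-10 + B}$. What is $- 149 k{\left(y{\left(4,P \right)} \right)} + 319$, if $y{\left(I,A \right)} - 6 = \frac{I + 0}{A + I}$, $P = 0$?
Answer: $319 - 149 i \sqrt{3} \approx 319.0 - 258.08 i$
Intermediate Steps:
$y{\left(I,A \right)} = 6 + \frac{I}{A + I}$ ($y{\left(I,A \right)} = 6 + \frac{I + 0}{A + I} = 6 + \frac{I}{A + I}$)
$- 149 k{\left(y{\left(4,P \right)} \right)} + 319 = - 149 \sqrt{-10 + \frac{6 \cdot 0 + 7 \cdot 4}{0 + 4}} + 319 = - 149 \sqrt{-10 + \frac{0 + 28}{4}} + 319 = - 149 \sqrt{-10 + \frac{1}{4} \cdot 28} + 319 = - 149 \sqrt{-10 + 7} + 319 = - 149 \sqrt{-3} + 319 = - 149 i \sqrt{3} + 319 = 319 - 149 i \sqrt{3}$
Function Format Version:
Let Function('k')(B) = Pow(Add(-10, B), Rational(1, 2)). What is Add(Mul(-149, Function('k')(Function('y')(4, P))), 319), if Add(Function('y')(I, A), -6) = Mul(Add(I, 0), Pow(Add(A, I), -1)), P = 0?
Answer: Add(319, Mul(-149, I, Pow(3, Rational(1, 2)))) ≈ Add(319.00, Mul(-258.08, I))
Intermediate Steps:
Function('y')(I, A) = Add(6, Mul(I, Pow(Add(A, I), -1))) (Function('y')(I, A) = Add(6, Mul(Add(I, 0), Pow(Add(A, I), -1))) = Add(6, Mul(I, Pow(Add(A, I), -1))))
Add(Mul(-149, Function('k')(Function('y')(4, P))), 319) = Add(Mul(-149, Pow(Add(-10, Mul(Pow(Add(0, 4), -1), Add(Mul(6, 0), Mul(7, 4)))), Rational(1, 2))), 319) = Add(Mul(-149, Pow(Add(-10, Mul(Pow(4, -1), Add(0, 28))), Rational(1, 2))), 319) = Add(Mul(-149, Pow(Add(-10, Mul(Rational(1, 4), 28)), Rational(1, 2))), 319) = Add(Mul(-149, Pow(Add(-10, 7), Rational(1, 2))), 319) = Add(Mul(-149, Pow(-3, Rational(1, 2))), 319) = Add(Mul(-149, Mul(I, Pow(3, Rational(1, 2)))), 319) = Add(Mul(-149, I, Pow(3, Rational(1, 2))), 319) = Add(319, Mul(-149, I, Pow(3, Rational(1, 2))))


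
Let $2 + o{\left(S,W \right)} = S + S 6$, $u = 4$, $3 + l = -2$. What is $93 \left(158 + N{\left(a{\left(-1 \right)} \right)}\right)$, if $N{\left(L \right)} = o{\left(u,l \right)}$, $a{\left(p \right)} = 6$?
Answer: $17112$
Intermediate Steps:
$l = -5$ ($l = -3 - 2 = -5$)
$o{\left(S,W \right)} = -2 + 7 S$ ($o{\left(S,W \right)} = -2 + \left(S + S 6\right) = -2 + \left(S + 6 S\right) = -2 + 7 S$)
$N{\left(L \right)} = 26$ ($N{\left(L \right)} = -2 + 7 \cdot 4 = -2 + 28 = 26$)
$93 \left(158 + N{\left(a{\left(-1 \right)} \right)}\right) = 93 \left(158 + 26\right) = 93 \cdot 184 = 17112$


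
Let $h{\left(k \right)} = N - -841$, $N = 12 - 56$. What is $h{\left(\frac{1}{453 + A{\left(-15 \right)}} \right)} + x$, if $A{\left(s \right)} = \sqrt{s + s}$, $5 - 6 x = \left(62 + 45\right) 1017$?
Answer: $- \frac{52016}{3} \approx -17339.0$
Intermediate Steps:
$x = - \frac{54407}{3}$ ($x = \frac{5}{6} - \frac{\left(62 + 45\right) 1017}{6} = \frac{5}{6} - \frac{107 \cdot 1017}{6} = \frac{5}{6} - \frac{36273}{2} = - \frac{54407}{3} \approx -18136.0$)
$N = -44$ ($N = 12 - 56 = -44$)
$A{\left(s \right)} = \sqrt{2} \sqrt{s}$ ($A{\left(s \right)} = \sqrt{2 s} = \sqrt{2} \sqrt{s}$)
$h{\left(k \right)} = 797$ ($h{\left(k \right)} = -44 - -841 = -44 + 841 = 797$)
$h{\left(\frac{1}{453 + A{\left(-15 \right)}} \right)} + x = 797 - \frac{54407}{3} = - \frac{52016}{3}$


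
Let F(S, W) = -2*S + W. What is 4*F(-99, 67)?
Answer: 1060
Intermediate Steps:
F(S, W) = W - 2*S
4*F(-99, 67) = 4*(67 - 2*(-99)) = 4*(67 + 198) = 4*265 = 1060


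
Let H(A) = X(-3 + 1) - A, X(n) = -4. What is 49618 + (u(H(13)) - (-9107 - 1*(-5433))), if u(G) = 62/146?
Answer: 3890347/73 ≈ 53292.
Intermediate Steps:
H(A) = -4 - A
u(G) = 31/73 (u(G) = 62*(1/146) = 31/73)
49618 + (u(H(13)) - (-9107 - 1*(-5433))) = 49618 + (31/73 - (-9107 - 1*(-5433))) = 49618 + (31/73 - (-9107 + 5433)) = 49618 + (31/73 - 1*(-3674)) = 49618 + (31/73 + 3674) = 49618 + 268233/73 = 3890347/73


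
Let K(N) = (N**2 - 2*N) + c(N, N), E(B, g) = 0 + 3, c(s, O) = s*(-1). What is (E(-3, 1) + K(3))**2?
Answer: 9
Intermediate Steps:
c(s, O) = -s
E(B, g) = 3
K(N) = N**2 - 3*N (K(N) = (N**2 - 2*N) - N = N**2 - 3*N)
(E(-3, 1) + K(3))**2 = (3 + 3*(-3 + 3))**2 = (3 + 3*0)**2 = (3 + 0)**2 = 3**2 = 9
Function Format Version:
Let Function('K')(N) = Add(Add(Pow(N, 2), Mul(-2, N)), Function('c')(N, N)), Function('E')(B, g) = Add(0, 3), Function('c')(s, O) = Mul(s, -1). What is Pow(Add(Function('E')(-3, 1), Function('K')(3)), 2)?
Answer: 9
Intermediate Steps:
Function('c')(s, O) = Mul(-1, s)
Function('E')(B, g) = 3
Function('K')(N) = Add(Pow(N, 2), Mul(-3, N)) (Function('K')(N) = Add(Add(Pow(N, 2), Mul(-2, N)), Mul(-1, N)) = Add(Pow(N, 2), Mul(-3, N)))
Pow(Add(Function('E')(-3, 1), Function('K')(3)), 2) = Pow(Add(3, Mul(3, Add(-3, 3))), 2) = Pow(Add(3, Mul(3, 0)), 2) = Pow(Add(3, 0), 2) = Pow(3, 2) = 9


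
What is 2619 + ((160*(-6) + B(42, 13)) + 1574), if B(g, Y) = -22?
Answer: 3211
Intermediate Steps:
2619 + ((160*(-6) + B(42, 13)) + 1574) = 2619 + ((160*(-6) - 22) + 1574) = 2619 + ((-960 - 22) + 1574) = 2619 + (-982 + 1574) = 2619 + 592 = 3211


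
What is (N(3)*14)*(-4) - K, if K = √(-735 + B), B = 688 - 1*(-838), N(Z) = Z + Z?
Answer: -336 - √791 ≈ -364.12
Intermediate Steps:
N(Z) = 2*Z
B = 1526 (B = 688 + 838 = 1526)
K = √791 (K = √(-735 + 1526) = √791 ≈ 28.125)
(N(3)*14)*(-4) - K = ((2*3)*14)*(-4) - √791 = (6*14)*(-4) - √791 = 84*(-4) - √791 = -336 - √791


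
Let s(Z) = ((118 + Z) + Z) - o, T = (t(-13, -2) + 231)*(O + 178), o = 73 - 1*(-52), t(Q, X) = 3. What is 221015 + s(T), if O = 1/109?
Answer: 33170476/109 ≈ 3.0432e+5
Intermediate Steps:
o = 125 (o = 73 + 52 = 125)
O = 1/109 ≈ 0.0091743
T = 4540302/109 (T = (3 + 231)*(1/109 + 178) = 234*(19403/109) = 4540302/109 ≈ 41654.)
s(Z) = -7 + 2*Z (s(Z) = ((118 + Z) + Z) - 1*125 = (118 + 2*Z) - 125 = -7 + 2*Z)
221015 + s(T) = 221015 + (-7 + 2*(4540302/109)) = 221015 + (-7 + 9080604/109) = 221015 + 9079841/109 = 33170476/109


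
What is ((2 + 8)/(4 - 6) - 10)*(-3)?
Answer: 45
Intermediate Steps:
((2 + 8)/(4 - 6) - 10)*(-3) = (10/(-2) - 10)*(-3) = (10*(-½) - 10)*(-3) = (-5 - 10)*(-3) = -15*(-3) = 45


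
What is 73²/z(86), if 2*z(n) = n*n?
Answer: 5329/3698 ≈ 1.4410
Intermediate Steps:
z(n) = n²/2 (z(n) = (n*n)/2 = n²/2)
73²/z(86) = 73²/(((½)*86²)) = 5329/(((½)*7396)) = 5329/3698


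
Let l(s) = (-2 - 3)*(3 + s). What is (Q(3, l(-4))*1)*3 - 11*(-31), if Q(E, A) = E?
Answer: 350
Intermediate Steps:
l(s) = -15 - 5*s (l(s) = -5*(3 + s) = -15 - 5*s)
(Q(3, l(-4))*1)*3 - 11*(-31) = (3*1)*3 - 11*(-31) = 3*3 + 341 = 9 + 341 = 350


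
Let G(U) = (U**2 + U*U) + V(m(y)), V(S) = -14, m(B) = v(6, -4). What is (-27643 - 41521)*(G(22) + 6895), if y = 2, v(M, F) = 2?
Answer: -542868236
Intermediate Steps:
m(B) = 2
G(U) = -14 + 2*U**2 (G(U) = (U**2 + U*U) - 14 = (U**2 + U**2) - 14 = 2*U**2 - 14 = -14 + 2*U**2)
(-27643 - 41521)*(G(22) + 6895) = (-27643 - 41521)*((-14 + 2*22**2) + 6895) = -69164*((-14 + 2*484) + 6895) = -69164*((-14 + 968) + 6895) = -69164*(954 + 6895) = -69164*7849 = -542868236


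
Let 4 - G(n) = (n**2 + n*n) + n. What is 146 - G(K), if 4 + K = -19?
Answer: 1177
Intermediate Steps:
K = -23 (K = -4 - 19 = -23)
G(n) = 4 - n - 2*n**2 (G(n) = 4 - ((n**2 + n*n) + n) = 4 - ((n**2 + n**2) + n) = 4 - (2*n**2 + n) = 4 - (n + 2*n**2) = 4 + (-n - 2*n**2) = 4 - n - 2*n**2)
146 - G(K) = 146 - (4 - 1*(-23) - 2*(-23)**2) = 146 - (4 + 23 - 2*529) = 146 - (4 + 23 - 1058) = 146 - 1*(-1031) = 146 + 1031 = 1177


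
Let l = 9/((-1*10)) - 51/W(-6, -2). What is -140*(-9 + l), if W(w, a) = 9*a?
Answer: 2968/3 ≈ 989.33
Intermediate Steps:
l = 29/15 (l = 9/((-1*10)) - 51/(9*(-2)) = 9/(-10) - 51/(-18) = 9*(-⅒) - 51*(-1/18) = -9/10 + 17/6 = 29/15 ≈ 1.9333)
-140*(-9 + l) = -140*(-9 + 29/15) = -140*(-106/15) = 2968/3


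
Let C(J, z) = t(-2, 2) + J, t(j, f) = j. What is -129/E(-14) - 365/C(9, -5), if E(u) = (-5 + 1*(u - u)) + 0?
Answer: -922/35 ≈ -26.343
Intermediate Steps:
C(J, z) = -2 + J
E(u) = -5 (E(u) = (-5 + 1*0) + 0 = (-5 + 0) + 0 = -5 + 0 = -5)
-129/E(-14) - 365/C(9, -5) = -129/(-5) - 365/(-2 + 9) = -129*(-⅕) - 365/7 = 129/5 - 365*⅐ = 129/5 - 365/7 = -922/35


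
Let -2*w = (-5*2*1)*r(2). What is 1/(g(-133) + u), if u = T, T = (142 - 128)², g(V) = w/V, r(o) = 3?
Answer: 133/26053 ≈ 0.0051050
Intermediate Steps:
w = 15 (w = --5*2*1*3/2 = -(-10*1)*3/2 = -(-5)*3 = -½*(-30) = 15)
g(V) = 15/V
T = 196 (T = 14² = 196)
u = 196
1/(g(-133) + u) = 1/(15/(-133) + 196) = 1/(15*(-1/133) + 196) = 1/(-15/133 + 196) = 1/(26053/133) = 133/26053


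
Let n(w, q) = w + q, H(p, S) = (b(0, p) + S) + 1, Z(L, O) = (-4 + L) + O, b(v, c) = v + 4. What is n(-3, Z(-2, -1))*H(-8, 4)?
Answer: -90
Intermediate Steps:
b(v, c) = 4 + v
Z(L, O) = -4 + L + O
H(p, S) = 5 + S (H(p, S) = ((4 + 0) + S) + 1 = (4 + S) + 1 = 5 + S)
n(w, q) = q + w
n(-3, Z(-2, -1))*H(-8, 4) = ((-4 - 2 - 1) - 3)*(5 + 4) = (-7 - 3)*9 = -10*9 = -90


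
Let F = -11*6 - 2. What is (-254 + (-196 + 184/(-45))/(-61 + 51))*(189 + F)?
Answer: -6370408/225 ≈ -28313.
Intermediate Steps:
F = -68 (F = -66 - 2 = -68)
(-254 + (-196 + 184/(-45))/(-61 + 51))*(189 + F) = (-254 + (-196 + 184/(-45))/(-61 + 51))*(189 - 68) = (-254 + (-196 + 184*(-1/45))/(-10))*121 = (-254 + (-196 - 184/45)*(-⅒))*121 = (-254 - 9004/45*(-⅒))*121 = (-254 + 4502/225)*121 = -52648/225*121 = -6370408/225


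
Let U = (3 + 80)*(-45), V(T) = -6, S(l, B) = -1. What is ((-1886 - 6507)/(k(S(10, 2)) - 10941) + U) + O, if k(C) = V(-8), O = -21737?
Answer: -278833591/10947 ≈ -25471.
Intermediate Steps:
k(C) = -6
U = -3735 (U = 83*(-45) = -3735)
((-1886 - 6507)/(k(S(10, 2)) - 10941) + U) + O = ((-1886 - 6507)/(-6 - 10941) - 3735) - 21737 = (-8393/(-10947) - 3735) - 21737 = (-8393*(-1/10947) - 3735) - 21737 = (8393/10947 - 3735) - 21737 = -40878652/10947 - 21737 = -278833591/10947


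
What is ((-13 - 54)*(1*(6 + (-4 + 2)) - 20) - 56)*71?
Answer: 72136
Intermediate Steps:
((-13 - 54)*(1*(6 + (-4 + 2)) - 20) - 56)*71 = (-67*(1*(6 - 2) - 20) - 56)*71 = (-67*(1*4 - 20) - 56)*71 = (-67*(4 - 20) - 56)*71 = (-67*(-16) - 56)*71 = (1072 - 56)*71 = 1016*71 = 72136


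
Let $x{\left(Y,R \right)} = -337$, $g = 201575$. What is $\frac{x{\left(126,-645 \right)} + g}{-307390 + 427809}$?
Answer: $\frac{201238}{120419} \approx 1.6711$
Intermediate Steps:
$\frac{x{\left(126,-645 \right)} + g}{-307390 + 427809} = \frac{-337 + 201575}{-307390 + 427809} = \frac{201238}{120419}$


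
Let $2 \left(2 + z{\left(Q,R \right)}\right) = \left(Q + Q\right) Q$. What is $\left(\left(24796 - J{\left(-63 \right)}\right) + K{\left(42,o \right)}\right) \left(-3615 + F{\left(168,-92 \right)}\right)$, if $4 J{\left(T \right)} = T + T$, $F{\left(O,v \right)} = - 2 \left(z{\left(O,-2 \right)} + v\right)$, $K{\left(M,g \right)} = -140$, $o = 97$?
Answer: $- \frac{2956328125}{2} \approx -1.4782 \cdot 10^{9}$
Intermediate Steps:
$z{\left(Q,R \right)} = -2 + Q^{2}$ ($z{\left(Q,R \right)} = -2 + \frac{\left(Q + Q\right) Q}{2} = -2 + \frac{2 Q Q}{2} = -2 + \frac{2 Q^{2}}{2} = -2 + Q^{2}$)
$F{\left(O,v \right)} = 4 - 2 v - 2 O^{2}$ ($F{\left(O,v \right)} = - 2 \left(\left(-2 + O^{2}\right) + v\right) = - 2 \left(-2 + v + O^{2}\right) = 4 - 2 v - 2 O^{2}$)
$J{\left(T \right)} = \frac{T}{2}$ ($J{\left(T \right)} = \frac{T + T}{4} = \frac{2 T}{4} = \frac{T}{2}$)
$\left(\left(24796 - J{\left(-63 \right)}\right) + K{\left(42,o \right)}\right) \left(-3615 + F{\left(168,-92 \right)}\right) = \left(\left(24796 - \frac{1}{2} \left(-63\right)\right) - 140\right) \left(-3615 - \left(-188 + 56448\right)\right) = \left(\left(24796 - - \frac{63}{2}\right) - 140\right) \left(-3615 + \left(4 + 184 - 56448\right)\right) = \left(\left(24796 + \frac{63}{2}\right) - 140\right) \left(-3615 + \left(4 + 184 - 56448\right)\right) = \left(\frac{49655}{2} - 140\right) \left(-3615 - 56260\right) = \frac{49375}{2} \left(-59875\right) = - \frac{2956328125}{2}$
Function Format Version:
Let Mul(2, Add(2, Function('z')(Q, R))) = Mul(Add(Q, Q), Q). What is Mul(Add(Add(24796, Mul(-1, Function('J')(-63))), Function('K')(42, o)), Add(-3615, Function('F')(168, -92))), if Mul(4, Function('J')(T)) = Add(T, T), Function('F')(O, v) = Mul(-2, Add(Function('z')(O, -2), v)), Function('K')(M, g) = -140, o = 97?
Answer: Rational(-2956328125, 2) ≈ -1.4782e+9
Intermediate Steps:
Function('z')(Q, R) = Add(-2, Pow(Q, 2)) (Function('z')(Q, R) = Add(-2, Mul(Rational(1, 2), Mul(Add(Q, Q), Q))) = Add(-2, Mul(Rational(1, 2), Mul(Mul(2, Q), Q))) = Add(-2, Mul(Rational(1, 2), Mul(2, Pow(Q, 2)))) = Add(-2, Pow(Q, 2)))
Function('F')(O, v) = Add(4, Mul(-2, v), Mul(-2, Pow(O, 2))) (Function('F')(O, v) = Mul(-2, Add(Add(-2, Pow(O, 2)), v)) = Mul(-2, Add(-2, v, Pow(O, 2))) = Add(4, Mul(-2, v), Mul(-2, Pow(O, 2))))
Function('J')(T) = Mul(Rational(1, 2), T) (Function('J')(T) = Mul(Rational(1, 4), Add(T, T)) = Mul(Rational(1, 4), Mul(2, T)) = Mul(Rational(1, 2), T))
Mul(Add(Add(24796, Mul(-1, Function('J')(-63))), Function('K')(42, o)), Add(-3615, Function('F')(168, -92))) = Mul(Add(Add(24796, Mul(-1, Mul(Rational(1, 2), -63))), -140), Add(-3615, Add(4, Mul(-2, -92), Mul(-2, Pow(168, 2))))) = Mul(Add(Add(24796, Mul(-1, Rational(-63, 2))), -140), Add(-3615, Add(4, 184, Mul(-2, 28224)))) = Mul(Add(Add(24796, Rational(63, 2)), -140), Add(-3615, Add(4, 184, -56448))) = Mul(Add(Rational(49655, 2), -140), Add(-3615, -56260)) = Mul(Rational(49375, 2), -59875) = Rational(-2956328125, 2)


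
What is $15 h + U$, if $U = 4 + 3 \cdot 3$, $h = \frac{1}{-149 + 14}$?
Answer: $\frac{116}{9} \approx 12.889$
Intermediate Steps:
$h = - \frac{1}{135}$ ($h = \frac{1}{-135} = - \frac{1}{135} \approx -0.0074074$)
$U = 13$ ($U = 4 + 9 = 13$)
$15 h + U = 15 \left(- \frac{1}{135}\right) + 13 = - \frac{1}{9} + 13 = \frac{116}{9}$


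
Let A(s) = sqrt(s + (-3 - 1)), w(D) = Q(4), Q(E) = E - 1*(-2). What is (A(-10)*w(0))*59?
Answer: 354*I*sqrt(14) ≈ 1324.5*I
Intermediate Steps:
Q(E) = 2 + E (Q(E) = E + 2 = 2 + E)
w(D) = 6 (w(D) = 2 + 4 = 6)
A(s) = sqrt(-4 + s) (A(s) = sqrt(s - 4) = sqrt(-4 + s))
(A(-10)*w(0))*59 = (sqrt(-4 - 10)*6)*59 = (sqrt(-14)*6)*59 = ((I*sqrt(14))*6)*59 = (6*I*sqrt(14))*59 = 354*I*sqrt(14)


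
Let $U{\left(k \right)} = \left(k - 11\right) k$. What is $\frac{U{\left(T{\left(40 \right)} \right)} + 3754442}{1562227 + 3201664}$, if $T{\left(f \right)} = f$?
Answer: $\frac{3755602}{4763891} \approx 0.78835$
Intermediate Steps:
$U{\left(k \right)} = k \left(-11 + k\right)$ ($U{\left(k \right)} = \left(-11 + k\right) k = k \left(-11 + k\right)$)
$\frac{U{\left(T{\left(40 \right)} \right)} + 3754442}{1562227 + 3201664} = \frac{40 \left(-11 + 40\right) + 3754442}{1562227 + 3201664} = \frac{40 \cdot 29 + 3754442}{4763891} = \left(1160 + 3754442\right) \frac{1}{4763891} = 3755602 \cdot \frac{1}{4763891} = \frac{3755602}{4763891}$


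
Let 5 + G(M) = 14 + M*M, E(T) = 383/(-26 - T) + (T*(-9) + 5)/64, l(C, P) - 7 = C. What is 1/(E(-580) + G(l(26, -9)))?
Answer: 17728/20924925 ≈ 0.00084722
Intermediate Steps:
l(C, P) = 7 + C
E(T) = 5/64 + 383/(-26 - T) - 9*T/64 (E(T) = 383/(-26 - T) + (-9*T + 5)*(1/64) = 383/(-26 - T) + (5 - 9*T)*(1/64) = 383/(-26 - T) + (5/64 - 9*T/64) = 5/64 + 383/(-26 - T) - 9*T/64)
G(M) = 9 + M² (G(M) = -5 + (14 + M*M) = -5 + (14 + M²) = 9 + M²)
1/(E(-580) + G(l(26, -9))) = 1/((-24382 - 229*(-580) - 9*(-580)²)/(64*(26 - 580)) + (9 + (7 + 26)²)) = 1/((1/64)*(-24382 + 132820 - 9*336400)/(-554) + (9 + 33²)) = 1/((1/64)*(-1/554)*(-24382 + 132820 - 3027600) + (9 + 1089)) = 1/((1/64)*(-1/554)*(-2919162) + 1098) = 1/(1459581/17728 + 1098) = 1/(20924925/17728) = 17728/20924925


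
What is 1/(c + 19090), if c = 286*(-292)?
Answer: -1/64422 ≈ -1.5523e-5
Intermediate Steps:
c = -83512
1/(c + 19090) = 1/(-83512 + 19090) = 1/(-64422) = -1/64422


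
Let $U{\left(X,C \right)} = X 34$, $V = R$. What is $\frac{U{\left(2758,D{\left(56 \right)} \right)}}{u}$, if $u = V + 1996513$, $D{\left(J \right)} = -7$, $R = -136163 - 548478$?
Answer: $\frac{23443}{327968} \approx 0.07148$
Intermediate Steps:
$R = -684641$
$V = -684641$
$U{\left(X,C \right)} = 34 X$
$u = 1311872$ ($u = -684641 + 1996513 = 1311872$)
$\frac{U{\left(2758,D{\left(56 \right)} \right)}}{u} = \frac{34 \cdot 2758}{1311872} = 93772 \cdot \frac{1}{1311872} = \frac{23443}{327968}$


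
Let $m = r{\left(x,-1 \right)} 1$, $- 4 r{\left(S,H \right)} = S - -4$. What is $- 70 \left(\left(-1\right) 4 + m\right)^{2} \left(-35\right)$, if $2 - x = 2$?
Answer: $61250$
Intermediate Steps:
$x = 0$ ($x = 2 - 2 = 0$)
$r{\left(S,H \right)} = -1 - \frac{S}{4}$ ($r{\left(S,H \right)} = - \frac{S - -4}{4} = - \frac{S + 4}{4} = - \frac{4 + S}{4} = -1 - \frac{S}{4}$)
$m = -1$ ($m = \left(-1 - 0\right) 1 = \left(-1 + 0\right) 1 = \left(-1\right) 1 = -1$)
$- 70 \left(\left(-1\right) 4 + m\right)^{2} \left(-35\right) = - 70 \left(\left(-1\right) 4 - 1\right)^{2} \left(-35\right) = - 70 \left(-4 - 1\right)^{2} \left(-35\right) = - 70 \left(-5\right)^{2} \left(-35\right) = \left(-70\right) 25 \left(-35\right) = \left(-1750\right) \left(-35\right) = 61250$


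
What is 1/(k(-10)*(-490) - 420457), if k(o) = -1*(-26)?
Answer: -1/433197 ≈ -2.3084e-6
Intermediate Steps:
k(o) = 26
1/(k(-10)*(-490) - 420457) = 1/(26*(-490) - 420457) = 1/(-12740 - 420457) = 1/(-433197) = -1/433197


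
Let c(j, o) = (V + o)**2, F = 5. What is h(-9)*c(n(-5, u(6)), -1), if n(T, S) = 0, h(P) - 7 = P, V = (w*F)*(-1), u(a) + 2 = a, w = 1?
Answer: -72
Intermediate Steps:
u(a) = -2 + a
V = -5 (V = (1*5)*(-1) = 5*(-1) = -5)
h(P) = 7 + P
c(j, o) = (-5 + o)**2
h(-9)*c(n(-5, u(6)), -1) = (7 - 9)*(-5 - 1)**2 = -2*(-6)**2 = -2*36 = -72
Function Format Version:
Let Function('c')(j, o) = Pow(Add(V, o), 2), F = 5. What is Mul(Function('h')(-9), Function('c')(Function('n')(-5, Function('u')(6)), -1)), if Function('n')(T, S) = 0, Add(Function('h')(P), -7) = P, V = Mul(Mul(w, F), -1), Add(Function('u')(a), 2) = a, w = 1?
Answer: -72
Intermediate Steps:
Function('u')(a) = Add(-2, a)
V = -5 (V = Mul(Mul(1, 5), -1) = Mul(5, -1) = -5)
Function('h')(P) = Add(7, P)
Function('c')(j, o) = Pow(Add(-5, o), 2)
Mul(Function('h')(-9), Function('c')(Function('n')(-5, Function('u')(6)), -1)) = Mul(Add(7, -9), Pow(Add(-5, -1), 2)) = Mul(-2, Pow(-6, 2)) = Mul(-2, 36) = -72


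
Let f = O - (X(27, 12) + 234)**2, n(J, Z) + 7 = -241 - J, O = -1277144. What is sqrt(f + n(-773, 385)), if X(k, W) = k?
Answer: 2*I*sqrt(336185) ≈ 1159.6*I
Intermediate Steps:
n(J, Z) = -248 - J (n(J, Z) = -7 + (-241 - J) = -248 - J)
f = -1345265 (f = -1277144 - (27 + 234)**2 = -1277144 - 1*261**2 = -1277144 - 1*68121 = -1277144 - 68121 = -1345265)
sqrt(f + n(-773, 385)) = sqrt(-1345265 + (-248 - 1*(-773))) = sqrt(-1345265 + (-248 + 773)) = sqrt(-1345265 + 525) = sqrt(-1344740) = 2*I*sqrt(336185)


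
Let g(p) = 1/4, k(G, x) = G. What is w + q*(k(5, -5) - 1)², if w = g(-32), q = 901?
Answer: 57665/4 ≈ 14416.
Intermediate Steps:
g(p) = ¼
w = ¼ ≈ 0.25000
w + q*(k(5, -5) - 1)² = ¼ + 901*(5 - 1)² = ¼ + 901*4² = ¼ + 901*16 = ¼ + 14416 = 57665/4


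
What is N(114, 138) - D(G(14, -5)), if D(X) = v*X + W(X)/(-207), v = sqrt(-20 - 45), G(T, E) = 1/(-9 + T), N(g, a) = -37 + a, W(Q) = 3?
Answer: 6970/69 - I*sqrt(65)/5 ≈ 101.01 - 1.6125*I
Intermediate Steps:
v = I*sqrt(65) (v = sqrt(-65) = I*sqrt(65) ≈ 8.0623*I)
D(X) = -1/69 + I*X*sqrt(65) (D(X) = (I*sqrt(65))*X + 3/(-207) = I*X*sqrt(65) + 3*(-1/207) = I*X*sqrt(65) - 1/69 = -1/69 + I*X*sqrt(65))
N(114, 138) - D(G(14, -5)) = (-37 + 138) - (-1/69 + I*sqrt(65)/(-9 + 14)) = 101 - (-1/69 + I*sqrt(65)/5) = 101 + (1/69 - I*sqrt(65)/5) = 6970/69 - I*sqrt(65)/5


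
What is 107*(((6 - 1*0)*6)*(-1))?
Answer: -3852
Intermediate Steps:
107*(((6 - 1*0)*6)*(-1)) = 107*(((6 + 0)*6)*(-1)) = 107*((6*6)*(-1)) = 107*(36*(-1)) = 107*(-36) = -3852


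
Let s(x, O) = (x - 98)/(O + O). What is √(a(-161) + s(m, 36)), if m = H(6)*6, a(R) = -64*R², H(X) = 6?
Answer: I*√59722015/6 ≈ 1288.0*I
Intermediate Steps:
m = 36 (m = 6*6 = 36)
s(x, O) = (-98 + x)/(2*O) (s(x, O) = (-98 + x)/((2*O)) = (-98 + x)*(1/(2*O)) = (-98 + x)/(2*O))
√(a(-161) + s(m, 36)) = √(-64*(-161)² + (½)*(-98 + 36)/36) = √(-64*25921 + (½)*(1/36)*(-62)) = √(-1658944 - 31/36) = √(-59722015/36) = I*√59722015/6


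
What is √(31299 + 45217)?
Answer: 2*√19129 ≈ 276.62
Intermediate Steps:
√(31299 + 45217) = √76516 = 2*√19129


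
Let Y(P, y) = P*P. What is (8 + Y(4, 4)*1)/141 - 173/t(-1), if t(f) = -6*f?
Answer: -8083/282 ≈ -28.663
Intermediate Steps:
Y(P, y) = P**2
(8 + Y(4, 4)*1)/141 - 173/t(-1) = (8 + 4**2*1)/141 - 173/((-6*(-1))) = (8 + 16*1)*(1/141) - 173/6 = (8 + 16)*(1/141) - 173*1/6 = 24*(1/141) - 173/6 = 8/47 - 173/6 = -8083/282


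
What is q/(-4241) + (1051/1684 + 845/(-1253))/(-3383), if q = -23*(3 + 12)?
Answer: 2463165413577/30273555389756 ≈ 0.081364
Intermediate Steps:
q = -345 (q = -23*15 = -345)
q/(-4241) + (1051/1684 + 845/(-1253))/(-3383) = -345/(-4241) + (1051/1684 + 845/(-1253))/(-3383) = -345*(-1/4241) + (1051*(1/1684) + 845*(-1/1253))*(-1/3383) = 345/4241 + (1051/1684 - 845/1253)*(-1/3383) = 345/4241 - 106077/2110052*(-1/3383) = 345/4241 + 106077/7138305916 = 2463165413577/30273555389756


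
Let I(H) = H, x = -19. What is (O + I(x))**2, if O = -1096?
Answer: 1243225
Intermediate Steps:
(O + I(x))**2 = (-1096 - 19)**2 = (-1115)**2 = 1243225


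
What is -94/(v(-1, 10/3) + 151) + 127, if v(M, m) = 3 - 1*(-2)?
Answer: 9859/78 ≈ 126.40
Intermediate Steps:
v(M, m) = 5 (v(M, m) = 3 + 2 = 5)
-94/(v(-1, 10/3) + 151) + 127 = -94/(5 + 151) + 127 = -94/156 + 127 = (1/156)*(-94) + 127 = -47/78 + 127 = 9859/78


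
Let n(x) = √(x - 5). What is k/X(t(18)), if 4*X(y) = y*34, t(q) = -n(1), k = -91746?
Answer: -91746*I/17 ≈ -5396.8*I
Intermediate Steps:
n(x) = √(-5 + x)
t(q) = -2*I (t(q) = -√(-5 + 1) = -√(-4) = -2*I)
X(y) = 17*y/2 (X(y) = (y*34)/4 = (34*y)/4 = 17*y/2)
k/X(t(18)) = -91746*I/17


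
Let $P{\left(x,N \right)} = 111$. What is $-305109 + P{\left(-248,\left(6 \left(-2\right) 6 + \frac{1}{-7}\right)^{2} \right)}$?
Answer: $-304998$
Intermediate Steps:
$-305109 + P{\left(-248,\left(6 \left(-2\right) 6 + \frac{1}{-7}\right)^{2} \right)} = -305109 + 111 = -304998$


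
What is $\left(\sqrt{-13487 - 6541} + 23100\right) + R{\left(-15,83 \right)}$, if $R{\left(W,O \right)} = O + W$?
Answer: $23168 + 2 i \sqrt{5007} \approx 23168.0 + 141.52 i$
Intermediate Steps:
$\left(\sqrt{-13487 - 6541} + 23100\right) + R{\left(-15,83 \right)} = \left(\sqrt{-13487 - 6541} + 23100\right) + \left(83 - 15\right) = \left(\sqrt{-20028} + 23100\right) + 68 = \left(2 i \sqrt{5007} + 23100\right) + 68 = \left(23100 + 2 i \sqrt{5007}\right) + 68 = 23168 + 2 i \sqrt{5007}$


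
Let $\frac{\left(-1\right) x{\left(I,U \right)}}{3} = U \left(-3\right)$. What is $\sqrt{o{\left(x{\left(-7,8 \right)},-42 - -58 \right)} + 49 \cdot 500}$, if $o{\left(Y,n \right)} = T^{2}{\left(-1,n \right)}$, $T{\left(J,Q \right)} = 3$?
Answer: $\sqrt{24509} \approx 156.55$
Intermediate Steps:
$x{\left(I,U \right)} = 9 U$ ($x{\left(I,U \right)} = - 3 U \left(-3\right) = - 3 \left(- 3 U\right) = 9 U$)
$o{\left(Y,n \right)} = 9$ ($o{\left(Y,n \right)} = 3^{2} = 9$)
$\sqrt{o{\left(x{\left(-7,8 \right)},-42 - -58 \right)} + 49 \cdot 500} = \sqrt{9 + 49 \cdot 500} = \sqrt{9 + 24500} = \sqrt{24509}$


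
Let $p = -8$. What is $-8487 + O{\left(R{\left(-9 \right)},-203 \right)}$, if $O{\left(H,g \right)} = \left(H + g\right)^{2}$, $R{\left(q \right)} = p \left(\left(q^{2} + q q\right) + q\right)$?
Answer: $2027842$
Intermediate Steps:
$R{\left(q \right)} = - 16 q^{2} - 8 q$ ($R{\left(q \right)} = - 8 \left(\left(q^{2} + q q\right) + q\right) = - 8 \left(\left(q^{2} + q^{2}\right) + q\right) = - 8 \left(2 q^{2} + q\right) = - 8 \left(q + 2 q^{2}\right) = - 16 q^{2} - 8 q$)
$-8487 + O{\left(R{\left(-9 \right)},-203 \right)} = -8487 + \left(\left(-8\right) \left(-9\right) \left(1 + 2 \left(-9\right)\right) - 203\right)^{2} = -8487 + \left(\left(-8\right) \left(-9\right) \left(1 - 18\right) - 203\right)^{2} = -8487 + \left(\left(-8\right) \left(-9\right) \left(-17\right) - 203\right)^{2} = -8487 + \left(-1224 - 203\right)^{2} = -8487 + \left(-1427\right)^{2} = -8487 + 2036329 = 2027842$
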